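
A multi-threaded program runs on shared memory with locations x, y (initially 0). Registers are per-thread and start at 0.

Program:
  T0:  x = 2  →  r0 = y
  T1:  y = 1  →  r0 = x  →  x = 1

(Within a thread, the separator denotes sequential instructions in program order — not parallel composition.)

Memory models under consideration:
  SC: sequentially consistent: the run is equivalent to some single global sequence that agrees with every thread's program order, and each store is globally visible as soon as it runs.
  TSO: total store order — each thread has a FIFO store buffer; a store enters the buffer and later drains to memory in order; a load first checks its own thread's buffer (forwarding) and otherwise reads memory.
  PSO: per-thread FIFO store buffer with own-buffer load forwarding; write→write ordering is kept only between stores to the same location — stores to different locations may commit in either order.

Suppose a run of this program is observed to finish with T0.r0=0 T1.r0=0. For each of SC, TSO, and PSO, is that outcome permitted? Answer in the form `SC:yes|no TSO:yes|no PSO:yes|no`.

SC:no TSO:yes PSO:yes

outcome vector order: (T0.r0,T1.r0)
SC: 3 outcomes — {<0 2>; <1 0>; <1 2>}
TSO: 4 outcomes — {<0 0>; <0 2>; <1 0>; <1 2>}
PSO: 4 outcomes — {<0 0>; <0 2>; <1 0>; <1 2>}
target <0 0> ∈ {TSO,PSO}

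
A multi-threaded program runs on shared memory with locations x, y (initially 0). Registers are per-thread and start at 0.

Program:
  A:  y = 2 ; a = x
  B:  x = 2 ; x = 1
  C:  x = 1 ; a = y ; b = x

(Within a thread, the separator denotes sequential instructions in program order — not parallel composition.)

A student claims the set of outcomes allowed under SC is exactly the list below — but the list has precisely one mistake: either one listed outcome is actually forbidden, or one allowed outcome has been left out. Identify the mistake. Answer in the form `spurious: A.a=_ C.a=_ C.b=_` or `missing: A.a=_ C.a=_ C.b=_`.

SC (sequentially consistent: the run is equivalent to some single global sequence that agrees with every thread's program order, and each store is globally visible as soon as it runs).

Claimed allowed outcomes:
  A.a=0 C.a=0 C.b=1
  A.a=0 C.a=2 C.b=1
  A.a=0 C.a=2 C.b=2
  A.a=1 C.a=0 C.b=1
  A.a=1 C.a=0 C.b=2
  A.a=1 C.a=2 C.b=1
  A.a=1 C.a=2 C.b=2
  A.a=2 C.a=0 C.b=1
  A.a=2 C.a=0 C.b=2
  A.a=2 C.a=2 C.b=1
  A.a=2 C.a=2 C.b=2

outcome vector order: (A.a,C.a,C.b)
under SC → 0/2/1, 0/2/2, 1/0/1, 1/0/2, 1/2/1, 1/2/2, 2/0/1, 2/0/2, 2/2/1, 2/2/2
claimed∖SC = {0/0/1}

spurious: A.a=0 C.a=0 C.b=1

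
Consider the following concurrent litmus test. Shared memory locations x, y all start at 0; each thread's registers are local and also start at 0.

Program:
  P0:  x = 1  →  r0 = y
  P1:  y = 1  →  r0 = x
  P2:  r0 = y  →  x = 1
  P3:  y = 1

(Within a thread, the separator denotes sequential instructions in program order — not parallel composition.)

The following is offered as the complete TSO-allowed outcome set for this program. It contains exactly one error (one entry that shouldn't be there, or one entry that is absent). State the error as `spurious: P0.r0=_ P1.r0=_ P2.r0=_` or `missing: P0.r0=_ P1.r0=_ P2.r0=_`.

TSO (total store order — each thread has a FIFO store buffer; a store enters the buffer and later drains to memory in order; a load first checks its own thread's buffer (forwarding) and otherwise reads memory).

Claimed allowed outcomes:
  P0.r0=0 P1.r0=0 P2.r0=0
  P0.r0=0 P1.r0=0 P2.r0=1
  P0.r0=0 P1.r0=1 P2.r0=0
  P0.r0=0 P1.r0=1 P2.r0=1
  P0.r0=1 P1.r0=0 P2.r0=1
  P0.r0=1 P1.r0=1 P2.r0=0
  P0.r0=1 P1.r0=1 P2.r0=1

outcome vector order: (P0.r0,P1.r0,P2.r0)
under TSO → <0 0 0>, <0 0 1>, <0 1 0>, <0 1 1>, <1 0 0>, <1 0 1>, <1 1 0>, <1 1 1>
TSO∖claimed = {<1 0 0>}

missing: P0.r0=1 P1.r0=0 P2.r0=0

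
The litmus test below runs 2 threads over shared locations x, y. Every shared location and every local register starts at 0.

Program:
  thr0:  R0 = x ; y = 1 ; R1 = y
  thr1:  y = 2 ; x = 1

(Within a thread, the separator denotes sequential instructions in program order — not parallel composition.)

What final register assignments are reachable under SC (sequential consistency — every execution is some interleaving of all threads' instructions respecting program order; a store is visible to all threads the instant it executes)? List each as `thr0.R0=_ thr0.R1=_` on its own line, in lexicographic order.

outcome vector order: (thr0.R0,thr0.R1)
|SC outcomes| = 3

thr0.R0=0 thr0.R1=1
thr0.R0=0 thr0.R1=2
thr0.R0=1 thr0.R1=1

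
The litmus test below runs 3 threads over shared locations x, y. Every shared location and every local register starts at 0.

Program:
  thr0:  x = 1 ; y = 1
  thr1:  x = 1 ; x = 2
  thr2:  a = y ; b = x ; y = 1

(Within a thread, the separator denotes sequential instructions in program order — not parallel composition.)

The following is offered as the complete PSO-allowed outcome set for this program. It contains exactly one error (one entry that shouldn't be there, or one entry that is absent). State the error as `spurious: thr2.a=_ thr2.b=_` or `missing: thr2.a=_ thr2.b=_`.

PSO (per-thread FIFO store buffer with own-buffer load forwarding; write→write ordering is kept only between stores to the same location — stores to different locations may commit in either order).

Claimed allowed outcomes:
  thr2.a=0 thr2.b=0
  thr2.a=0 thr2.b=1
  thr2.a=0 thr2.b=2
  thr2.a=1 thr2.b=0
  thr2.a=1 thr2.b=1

missing: thr2.a=1 thr2.b=2

outcome vector order: (thr2.a,thr2.b)
under PSO → (0,0); (0,1); (0,2); (1,0); (1,1); (1,2)
PSO∖claimed = {(1,2)}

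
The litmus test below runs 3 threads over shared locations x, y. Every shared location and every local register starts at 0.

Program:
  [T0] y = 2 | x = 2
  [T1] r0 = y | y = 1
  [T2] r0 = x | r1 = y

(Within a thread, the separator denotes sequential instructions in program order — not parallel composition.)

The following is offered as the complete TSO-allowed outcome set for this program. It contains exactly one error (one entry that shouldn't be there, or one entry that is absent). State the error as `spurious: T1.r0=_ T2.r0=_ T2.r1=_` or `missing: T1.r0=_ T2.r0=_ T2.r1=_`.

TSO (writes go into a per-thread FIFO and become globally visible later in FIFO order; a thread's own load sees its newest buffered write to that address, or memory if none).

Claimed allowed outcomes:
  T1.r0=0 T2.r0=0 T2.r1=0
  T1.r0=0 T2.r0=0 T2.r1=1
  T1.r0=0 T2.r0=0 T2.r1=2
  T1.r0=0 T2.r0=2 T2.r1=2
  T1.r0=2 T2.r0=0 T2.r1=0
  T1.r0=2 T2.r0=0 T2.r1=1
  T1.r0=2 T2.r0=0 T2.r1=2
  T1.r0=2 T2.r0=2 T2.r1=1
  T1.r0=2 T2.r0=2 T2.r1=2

outcome vector order: (T1.r0,T2.r0,T2.r1)
[TSO] allowed = {(0,0,0), (0,0,1), (0,0,2), (0,2,1), (0,2,2), (2,0,0), (2,0,1), (2,0,2), (2,2,1), (2,2,2)}
TSO∖claimed = {(0,2,1)}

missing: T1.r0=0 T2.r0=2 T2.r1=1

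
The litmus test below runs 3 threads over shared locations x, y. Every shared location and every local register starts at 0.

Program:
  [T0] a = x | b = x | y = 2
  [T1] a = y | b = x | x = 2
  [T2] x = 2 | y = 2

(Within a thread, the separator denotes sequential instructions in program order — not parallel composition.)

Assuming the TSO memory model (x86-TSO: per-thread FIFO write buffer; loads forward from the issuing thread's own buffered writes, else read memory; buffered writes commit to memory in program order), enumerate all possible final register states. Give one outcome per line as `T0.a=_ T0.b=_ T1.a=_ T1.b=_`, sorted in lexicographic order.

outcome vector order: (T0.a,T0.b,T1.a,T1.b)
|TSO outcomes| = 10

T0.a=0 T0.b=0 T1.a=0 T1.b=0
T0.a=0 T0.b=0 T1.a=0 T1.b=2
T0.a=0 T0.b=0 T1.a=2 T1.b=0
T0.a=0 T0.b=0 T1.a=2 T1.b=2
T0.a=0 T0.b=2 T1.a=0 T1.b=0
T0.a=0 T0.b=2 T1.a=0 T1.b=2
T0.a=0 T0.b=2 T1.a=2 T1.b=2
T0.a=2 T0.b=2 T1.a=0 T1.b=0
T0.a=2 T0.b=2 T1.a=0 T1.b=2
T0.a=2 T0.b=2 T1.a=2 T1.b=2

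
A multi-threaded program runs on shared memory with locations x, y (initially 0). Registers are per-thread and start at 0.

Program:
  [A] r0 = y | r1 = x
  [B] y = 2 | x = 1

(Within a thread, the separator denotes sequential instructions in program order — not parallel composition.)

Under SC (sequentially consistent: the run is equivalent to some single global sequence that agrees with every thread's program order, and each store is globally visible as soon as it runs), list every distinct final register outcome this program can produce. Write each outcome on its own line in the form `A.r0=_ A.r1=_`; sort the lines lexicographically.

A.r0=0 A.r1=0
A.r0=0 A.r1=1
A.r0=2 A.r1=0
A.r0=2 A.r1=1

outcome vector order: (A.r0,A.r1)
|SC outcomes| = 4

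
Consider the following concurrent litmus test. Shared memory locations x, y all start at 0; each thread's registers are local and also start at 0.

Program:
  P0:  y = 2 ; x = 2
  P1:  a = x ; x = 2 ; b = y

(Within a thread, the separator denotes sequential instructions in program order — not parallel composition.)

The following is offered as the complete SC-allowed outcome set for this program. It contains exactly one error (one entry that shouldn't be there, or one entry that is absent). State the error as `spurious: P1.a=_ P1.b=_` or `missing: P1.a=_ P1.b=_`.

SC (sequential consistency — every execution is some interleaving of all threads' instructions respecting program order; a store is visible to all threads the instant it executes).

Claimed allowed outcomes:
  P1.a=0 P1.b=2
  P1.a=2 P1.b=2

missing: P1.a=0 P1.b=0

outcome vector order: (P1.a,P1.b)
under SC → 0/0 0/2 2/2
SC∖claimed = {0/0}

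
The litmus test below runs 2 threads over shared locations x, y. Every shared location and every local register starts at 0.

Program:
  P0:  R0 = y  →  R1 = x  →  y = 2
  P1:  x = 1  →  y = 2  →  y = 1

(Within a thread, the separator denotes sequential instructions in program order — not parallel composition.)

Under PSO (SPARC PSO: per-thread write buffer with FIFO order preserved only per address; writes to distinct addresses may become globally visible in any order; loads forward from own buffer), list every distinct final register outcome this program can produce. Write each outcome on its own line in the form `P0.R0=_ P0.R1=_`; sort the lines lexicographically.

P0.R0=0 P0.R1=0
P0.R0=0 P0.R1=1
P0.R0=1 P0.R1=0
P0.R0=1 P0.R1=1
P0.R0=2 P0.R1=0
P0.R0=2 P0.R1=1

outcome vector order: (P0.R0,P0.R1)
|PSO outcomes| = 6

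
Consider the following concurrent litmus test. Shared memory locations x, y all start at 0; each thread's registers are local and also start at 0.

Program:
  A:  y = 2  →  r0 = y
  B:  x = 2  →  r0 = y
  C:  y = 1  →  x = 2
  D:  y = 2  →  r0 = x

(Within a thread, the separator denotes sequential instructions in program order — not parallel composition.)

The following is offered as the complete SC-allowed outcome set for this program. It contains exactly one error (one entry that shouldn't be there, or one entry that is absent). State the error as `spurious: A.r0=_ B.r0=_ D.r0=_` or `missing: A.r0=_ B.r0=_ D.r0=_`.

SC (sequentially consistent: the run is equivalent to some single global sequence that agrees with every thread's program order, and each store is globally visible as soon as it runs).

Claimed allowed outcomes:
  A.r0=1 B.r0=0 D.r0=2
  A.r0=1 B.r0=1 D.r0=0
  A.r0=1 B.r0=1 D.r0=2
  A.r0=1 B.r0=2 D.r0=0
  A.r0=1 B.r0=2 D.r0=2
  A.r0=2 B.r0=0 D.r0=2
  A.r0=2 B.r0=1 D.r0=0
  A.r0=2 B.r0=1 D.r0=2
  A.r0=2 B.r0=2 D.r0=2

missing: A.r0=2 B.r0=2 D.r0=0

outcome vector order: (A.r0,B.r0,D.r0)
SC: 10 outcomes — {(1,0,2), (1,1,0), (1,1,2), (1,2,0), (1,2,2), (2,0,2), (2,1,0), (2,1,2), (2,2,0), (2,2,2)}
SC∖claimed = {(2,2,0)}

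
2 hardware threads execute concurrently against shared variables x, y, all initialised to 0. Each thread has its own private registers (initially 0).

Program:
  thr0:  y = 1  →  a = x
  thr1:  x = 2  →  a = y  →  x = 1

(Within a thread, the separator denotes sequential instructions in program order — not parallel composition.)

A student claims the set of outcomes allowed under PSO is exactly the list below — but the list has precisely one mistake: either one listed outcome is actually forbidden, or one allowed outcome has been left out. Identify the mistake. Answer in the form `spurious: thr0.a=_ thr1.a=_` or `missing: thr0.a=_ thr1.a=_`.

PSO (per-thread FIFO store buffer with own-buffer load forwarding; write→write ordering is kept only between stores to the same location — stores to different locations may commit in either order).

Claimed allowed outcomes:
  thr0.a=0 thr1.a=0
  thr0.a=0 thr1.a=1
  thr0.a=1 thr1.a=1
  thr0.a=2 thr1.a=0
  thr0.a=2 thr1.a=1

outcome vector order: (thr0.a,thr1.a)
PSO (6): <0 0>; <0 1>; <1 0>; <1 1>; <2 0>; <2 1>
PSO∖claimed = {<1 0>}

missing: thr0.a=1 thr1.a=0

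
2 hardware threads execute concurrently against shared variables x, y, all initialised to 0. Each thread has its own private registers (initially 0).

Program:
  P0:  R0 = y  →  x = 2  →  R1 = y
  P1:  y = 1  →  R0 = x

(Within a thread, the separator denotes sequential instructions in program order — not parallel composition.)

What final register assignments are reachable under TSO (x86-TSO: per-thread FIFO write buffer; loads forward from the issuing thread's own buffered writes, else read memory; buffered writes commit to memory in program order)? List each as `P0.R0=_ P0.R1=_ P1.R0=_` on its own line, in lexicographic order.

outcome vector order: (P0.R0,P0.R1,P1.R0)
|TSO outcomes| = 6

P0.R0=0 P0.R1=0 P1.R0=0
P0.R0=0 P0.R1=0 P1.R0=2
P0.R0=0 P0.R1=1 P1.R0=0
P0.R0=0 P0.R1=1 P1.R0=2
P0.R0=1 P0.R1=1 P1.R0=0
P0.R0=1 P0.R1=1 P1.R0=2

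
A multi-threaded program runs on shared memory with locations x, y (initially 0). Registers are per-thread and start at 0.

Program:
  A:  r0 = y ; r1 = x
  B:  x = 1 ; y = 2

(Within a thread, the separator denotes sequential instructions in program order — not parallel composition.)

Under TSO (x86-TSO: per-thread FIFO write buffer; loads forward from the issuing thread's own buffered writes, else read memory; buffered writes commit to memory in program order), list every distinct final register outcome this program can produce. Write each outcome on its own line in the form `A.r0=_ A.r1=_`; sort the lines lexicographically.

outcome vector order: (A.r0,A.r1)
|TSO outcomes| = 3

A.r0=0 A.r1=0
A.r0=0 A.r1=1
A.r0=2 A.r1=1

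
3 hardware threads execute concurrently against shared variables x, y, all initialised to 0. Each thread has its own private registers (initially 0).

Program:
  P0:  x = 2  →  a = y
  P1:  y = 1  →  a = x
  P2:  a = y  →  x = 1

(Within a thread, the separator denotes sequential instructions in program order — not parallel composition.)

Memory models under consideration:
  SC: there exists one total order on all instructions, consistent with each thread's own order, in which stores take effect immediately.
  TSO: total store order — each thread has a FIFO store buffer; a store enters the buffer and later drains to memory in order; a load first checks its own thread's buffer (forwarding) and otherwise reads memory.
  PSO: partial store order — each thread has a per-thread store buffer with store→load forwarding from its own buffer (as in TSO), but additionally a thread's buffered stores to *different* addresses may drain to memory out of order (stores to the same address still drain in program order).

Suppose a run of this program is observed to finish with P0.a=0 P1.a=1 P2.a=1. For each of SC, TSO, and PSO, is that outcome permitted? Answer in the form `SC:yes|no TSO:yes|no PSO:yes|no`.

outcome vector order: (P0.a,P1.a,P2.a)
SC: 10 outcomes — {(0,1,0), (0,1,1), (0,2,0), (0,2,1), (1,0,0), (1,0,1), (1,1,0), (1,1,1), (1,2,0), (1,2,1)}
TSO: 12 outcomes — {(0,0,0), (0,0,1), (0,1,0), (0,1,1), (0,2,0), (0,2,1), (1,0,0), (1,0,1), (1,1,0), (1,1,1), (1,2,0), (1,2,1)}
PSO: 12 outcomes — {(0,0,0), (0,0,1), (0,1,0), (0,1,1), (0,2,0), (0,2,1), (1,0,0), (1,0,1), (1,1,0), (1,1,1), (1,2,0), (1,2,1)}
target (0,1,1) ∈ {SC,TSO,PSO}

SC:yes TSO:yes PSO:yes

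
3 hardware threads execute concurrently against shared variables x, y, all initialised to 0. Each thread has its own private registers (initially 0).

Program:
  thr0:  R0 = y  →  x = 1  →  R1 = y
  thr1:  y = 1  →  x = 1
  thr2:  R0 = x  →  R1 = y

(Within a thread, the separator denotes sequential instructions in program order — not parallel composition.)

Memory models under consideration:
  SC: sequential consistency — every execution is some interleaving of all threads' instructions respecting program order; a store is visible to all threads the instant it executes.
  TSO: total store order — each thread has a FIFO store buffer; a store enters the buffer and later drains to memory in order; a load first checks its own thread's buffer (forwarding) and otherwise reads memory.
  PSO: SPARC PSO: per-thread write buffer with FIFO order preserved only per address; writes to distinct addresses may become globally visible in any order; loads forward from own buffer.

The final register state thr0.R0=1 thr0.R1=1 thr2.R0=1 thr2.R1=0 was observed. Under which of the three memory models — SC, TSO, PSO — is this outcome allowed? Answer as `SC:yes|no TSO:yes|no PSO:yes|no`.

outcome vector order: (thr0.R0,thr0.R1,thr2.R0,thr2.R1)
under SC → <0 0 0 0>, <0 0 0 1>, <0 0 1 0>, <0 0 1 1>, <0 1 0 0>, <0 1 0 1>, <0 1 1 0>, <0 1 1 1>, <1 1 0 0>, <1 1 0 1>, <1 1 1 1>
under TSO → <0 0 0 0>, <0 0 0 1>, <0 0 1 0>, <0 0 1 1>, <0 1 0 0>, <0 1 0 1>, <0 1 1 0>, <0 1 1 1>, <1 1 0 0>, <1 1 0 1>, <1 1 1 1>
under PSO → <0 0 0 0>, <0 0 0 1>, <0 0 1 0>, <0 0 1 1>, <0 1 0 0>, <0 1 0 1>, <0 1 1 0>, <0 1 1 1>, <1 1 0 0>, <1 1 0 1>, <1 1 1 0>, <1 1 1 1>
target <1 1 1 0> ∈ {PSO}

SC:no TSO:no PSO:yes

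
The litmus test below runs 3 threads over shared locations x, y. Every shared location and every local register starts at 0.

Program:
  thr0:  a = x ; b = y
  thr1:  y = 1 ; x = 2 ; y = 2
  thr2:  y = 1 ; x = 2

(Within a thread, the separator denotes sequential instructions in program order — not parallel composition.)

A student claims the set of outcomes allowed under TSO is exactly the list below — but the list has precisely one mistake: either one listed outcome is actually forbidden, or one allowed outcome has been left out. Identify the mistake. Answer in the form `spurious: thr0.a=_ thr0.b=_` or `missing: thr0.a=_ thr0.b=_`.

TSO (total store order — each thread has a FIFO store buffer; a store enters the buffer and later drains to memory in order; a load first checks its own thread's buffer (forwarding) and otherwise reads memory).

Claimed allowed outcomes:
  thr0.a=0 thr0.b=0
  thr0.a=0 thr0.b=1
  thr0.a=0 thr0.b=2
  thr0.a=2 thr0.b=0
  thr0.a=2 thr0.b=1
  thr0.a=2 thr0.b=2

spurious: thr0.a=2 thr0.b=0

outcome vector order: (thr0.a,thr0.b)
TSO (5): <0 0>; <0 1>; <0 2>; <2 1>; <2 2>
claimed∖TSO = {<2 0>}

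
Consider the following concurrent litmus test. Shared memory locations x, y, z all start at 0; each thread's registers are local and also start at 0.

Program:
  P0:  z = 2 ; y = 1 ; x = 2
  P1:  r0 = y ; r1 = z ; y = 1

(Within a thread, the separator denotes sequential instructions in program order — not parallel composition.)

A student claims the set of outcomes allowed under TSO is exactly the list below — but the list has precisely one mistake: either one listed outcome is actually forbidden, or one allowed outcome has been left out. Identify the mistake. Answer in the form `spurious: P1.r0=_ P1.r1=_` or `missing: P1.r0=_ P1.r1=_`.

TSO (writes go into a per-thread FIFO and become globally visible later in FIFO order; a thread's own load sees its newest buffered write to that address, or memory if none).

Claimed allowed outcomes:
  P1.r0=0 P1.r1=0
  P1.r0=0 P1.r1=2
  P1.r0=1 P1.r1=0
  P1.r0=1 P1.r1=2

outcome vector order: (P1.r0,P1.r1)
[TSO] allowed = {<0 0>, <0 2>, <1 2>}
claimed∖TSO = {<1 0>}

spurious: P1.r0=1 P1.r1=0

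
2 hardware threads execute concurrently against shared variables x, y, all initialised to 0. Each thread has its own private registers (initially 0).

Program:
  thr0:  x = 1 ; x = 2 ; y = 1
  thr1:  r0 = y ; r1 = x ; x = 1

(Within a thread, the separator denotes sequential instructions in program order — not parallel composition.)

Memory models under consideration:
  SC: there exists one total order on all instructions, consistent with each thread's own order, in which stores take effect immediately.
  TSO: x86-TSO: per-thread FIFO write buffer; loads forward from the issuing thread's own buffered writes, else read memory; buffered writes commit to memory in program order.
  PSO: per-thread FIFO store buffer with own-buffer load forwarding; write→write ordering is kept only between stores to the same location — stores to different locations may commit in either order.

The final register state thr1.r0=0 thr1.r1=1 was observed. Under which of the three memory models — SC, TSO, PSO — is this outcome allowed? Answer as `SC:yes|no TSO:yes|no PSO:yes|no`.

SC:yes TSO:yes PSO:yes

outcome vector order: (thr1.r0,thr1.r1)
under SC → <0 0> <0 1> <0 2> <1 2>
under TSO → <0 0> <0 1> <0 2> <1 2>
under PSO → <0 0> <0 1> <0 2> <1 0> <1 1> <1 2>
target <0 1> ∈ {SC,TSO,PSO}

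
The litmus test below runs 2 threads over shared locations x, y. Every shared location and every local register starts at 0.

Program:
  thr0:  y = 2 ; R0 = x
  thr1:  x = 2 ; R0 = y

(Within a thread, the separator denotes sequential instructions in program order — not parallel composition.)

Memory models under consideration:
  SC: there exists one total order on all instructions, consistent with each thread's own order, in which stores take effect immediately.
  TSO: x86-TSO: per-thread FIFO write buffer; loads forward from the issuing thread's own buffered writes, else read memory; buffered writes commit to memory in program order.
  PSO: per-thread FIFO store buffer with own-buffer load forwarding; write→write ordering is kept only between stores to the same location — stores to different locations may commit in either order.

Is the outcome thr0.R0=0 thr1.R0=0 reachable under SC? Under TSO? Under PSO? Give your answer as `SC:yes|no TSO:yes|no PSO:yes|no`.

outcome vector order: (thr0.R0,thr1.R0)
SC (3): <0 2> <2 0> <2 2>
TSO (4): <0 0> <0 2> <2 0> <2 2>
PSO (4): <0 0> <0 2> <2 0> <2 2>
target <0 0> ∈ {TSO,PSO}

SC:no TSO:yes PSO:yes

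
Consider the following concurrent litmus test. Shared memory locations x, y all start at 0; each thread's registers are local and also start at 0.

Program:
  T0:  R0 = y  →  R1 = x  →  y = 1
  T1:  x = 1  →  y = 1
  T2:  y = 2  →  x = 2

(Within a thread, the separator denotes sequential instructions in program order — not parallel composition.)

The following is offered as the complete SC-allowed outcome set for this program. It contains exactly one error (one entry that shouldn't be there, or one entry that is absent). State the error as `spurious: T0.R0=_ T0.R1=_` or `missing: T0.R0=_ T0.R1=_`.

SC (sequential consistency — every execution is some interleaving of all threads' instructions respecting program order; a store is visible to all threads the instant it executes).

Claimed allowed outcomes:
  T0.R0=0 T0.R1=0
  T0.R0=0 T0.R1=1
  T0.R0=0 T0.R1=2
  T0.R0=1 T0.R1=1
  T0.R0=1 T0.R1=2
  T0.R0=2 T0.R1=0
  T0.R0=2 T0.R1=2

outcome vector order: (T0.R0,T0.R1)
under SC → 00, 01, 02, 11, 12, 20, 21, 22
SC∖claimed = {21}

missing: T0.R0=2 T0.R1=1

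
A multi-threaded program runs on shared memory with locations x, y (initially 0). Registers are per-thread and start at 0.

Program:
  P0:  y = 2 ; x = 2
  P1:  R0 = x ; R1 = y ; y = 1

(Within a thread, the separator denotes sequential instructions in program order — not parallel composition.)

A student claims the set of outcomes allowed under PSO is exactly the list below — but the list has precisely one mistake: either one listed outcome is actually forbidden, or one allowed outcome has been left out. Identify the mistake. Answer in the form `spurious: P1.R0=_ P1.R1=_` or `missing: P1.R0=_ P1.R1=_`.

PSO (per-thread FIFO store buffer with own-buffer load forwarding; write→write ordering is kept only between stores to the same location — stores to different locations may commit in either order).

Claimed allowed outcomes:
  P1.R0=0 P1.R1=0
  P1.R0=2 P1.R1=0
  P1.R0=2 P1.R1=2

outcome vector order: (P1.R0,P1.R1)
[PSO] allowed = {00, 02, 20, 22}
PSO∖claimed = {02}

missing: P1.R0=0 P1.R1=2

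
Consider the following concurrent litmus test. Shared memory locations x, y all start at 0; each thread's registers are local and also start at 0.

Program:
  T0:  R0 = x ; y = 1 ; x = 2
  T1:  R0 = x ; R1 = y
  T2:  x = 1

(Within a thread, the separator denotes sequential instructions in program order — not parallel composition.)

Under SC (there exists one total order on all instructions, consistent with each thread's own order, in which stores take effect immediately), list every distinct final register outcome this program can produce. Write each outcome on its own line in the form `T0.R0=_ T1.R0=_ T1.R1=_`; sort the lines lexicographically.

T0.R0=0 T1.R0=0 T1.R1=0
T0.R0=0 T1.R0=0 T1.R1=1
T0.R0=0 T1.R0=1 T1.R1=0
T0.R0=0 T1.R0=1 T1.R1=1
T0.R0=0 T1.R0=2 T1.R1=1
T0.R0=1 T1.R0=0 T1.R1=0
T0.R0=1 T1.R0=0 T1.R1=1
T0.R0=1 T1.R0=1 T1.R1=0
T0.R0=1 T1.R0=1 T1.R1=1
T0.R0=1 T1.R0=2 T1.R1=1

outcome vector order: (T0.R0,T1.R0,T1.R1)
|SC outcomes| = 10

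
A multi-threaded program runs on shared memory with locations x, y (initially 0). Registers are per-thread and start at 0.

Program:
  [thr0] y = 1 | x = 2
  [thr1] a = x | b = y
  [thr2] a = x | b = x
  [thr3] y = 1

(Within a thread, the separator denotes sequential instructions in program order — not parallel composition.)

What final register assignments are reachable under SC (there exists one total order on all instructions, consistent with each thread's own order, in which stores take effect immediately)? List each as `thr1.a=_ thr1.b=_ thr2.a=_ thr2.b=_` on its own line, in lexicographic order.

outcome vector order: (thr1.a,thr1.b,thr2.a,thr2.b)
|SC outcomes| = 9

thr1.a=0 thr1.b=0 thr2.a=0 thr2.b=0
thr1.a=0 thr1.b=0 thr2.a=0 thr2.b=2
thr1.a=0 thr1.b=0 thr2.a=2 thr2.b=2
thr1.a=0 thr1.b=1 thr2.a=0 thr2.b=0
thr1.a=0 thr1.b=1 thr2.a=0 thr2.b=2
thr1.a=0 thr1.b=1 thr2.a=2 thr2.b=2
thr1.a=2 thr1.b=1 thr2.a=0 thr2.b=0
thr1.a=2 thr1.b=1 thr2.a=0 thr2.b=2
thr1.a=2 thr1.b=1 thr2.a=2 thr2.b=2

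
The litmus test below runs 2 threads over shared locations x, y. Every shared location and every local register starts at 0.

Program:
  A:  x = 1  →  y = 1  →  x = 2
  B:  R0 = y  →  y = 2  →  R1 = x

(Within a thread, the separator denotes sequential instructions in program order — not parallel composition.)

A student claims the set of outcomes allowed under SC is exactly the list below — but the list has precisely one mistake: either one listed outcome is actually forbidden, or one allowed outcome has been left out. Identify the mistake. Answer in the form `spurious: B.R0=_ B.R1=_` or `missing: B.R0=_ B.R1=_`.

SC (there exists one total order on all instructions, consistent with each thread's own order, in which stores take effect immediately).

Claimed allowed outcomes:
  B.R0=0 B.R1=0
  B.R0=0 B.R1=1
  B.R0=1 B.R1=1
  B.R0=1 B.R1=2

missing: B.R0=0 B.R1=2

outcome vector order: (B.R0,B.R1)
[SC] allowed = {0/0, 0/1, 0/2, 1/1, 1/2}
SC∖claimed = {0/2}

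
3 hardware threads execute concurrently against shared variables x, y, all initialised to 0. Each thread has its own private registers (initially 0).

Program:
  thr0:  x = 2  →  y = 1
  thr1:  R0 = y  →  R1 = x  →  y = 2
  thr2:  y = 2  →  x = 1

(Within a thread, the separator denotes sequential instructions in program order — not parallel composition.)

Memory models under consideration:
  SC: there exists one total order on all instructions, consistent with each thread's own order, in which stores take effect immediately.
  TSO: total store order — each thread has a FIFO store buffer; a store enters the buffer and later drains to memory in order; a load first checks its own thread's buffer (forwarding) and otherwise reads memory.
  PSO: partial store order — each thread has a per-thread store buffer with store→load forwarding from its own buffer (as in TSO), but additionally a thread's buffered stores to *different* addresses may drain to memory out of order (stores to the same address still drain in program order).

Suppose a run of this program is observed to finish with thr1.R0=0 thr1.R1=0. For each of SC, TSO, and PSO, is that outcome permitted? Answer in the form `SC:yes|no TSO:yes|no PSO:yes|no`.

SC:yes TSO:yes PSO:yes

outcome vector order: (thr1.R0,thr1.R1)
under SC → 0/0; 0/1; 0/2; 1/1; 1/2; 2/0; 2/1; 2/2
under TSO → 0/0; 0/1; 0/2; 1/1; 1/2; 2/0; 2/1; 2/2
under PSO → 0/0; 0/1; 0/2; 1/0; 1/1; 1/2; 2/0; 2/1; 2/2
target 0/0 ∈ {SC,TSO,PSO}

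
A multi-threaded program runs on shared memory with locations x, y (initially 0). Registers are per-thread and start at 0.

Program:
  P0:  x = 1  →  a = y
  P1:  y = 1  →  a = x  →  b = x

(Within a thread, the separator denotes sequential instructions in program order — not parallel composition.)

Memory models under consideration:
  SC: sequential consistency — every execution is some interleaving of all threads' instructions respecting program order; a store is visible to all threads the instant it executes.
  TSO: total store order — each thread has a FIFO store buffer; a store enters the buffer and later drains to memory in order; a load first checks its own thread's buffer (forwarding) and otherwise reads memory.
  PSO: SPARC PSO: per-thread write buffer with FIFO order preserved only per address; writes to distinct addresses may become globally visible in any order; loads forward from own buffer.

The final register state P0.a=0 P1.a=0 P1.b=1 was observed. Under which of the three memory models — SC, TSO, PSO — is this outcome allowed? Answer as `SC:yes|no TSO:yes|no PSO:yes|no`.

outcome vector order: (P0.a,P1.a,P1.b)
[SC] allowed = {011, 100, 101, 111}
[TSO] allowed = {000, 001, 011, 100, 101, 111}
[PSO] allowed = {000, 001, 011, 100, 101, 111}
target 001 ∈ {TSO,PSO}

SC:no TSO:yes PSO:yes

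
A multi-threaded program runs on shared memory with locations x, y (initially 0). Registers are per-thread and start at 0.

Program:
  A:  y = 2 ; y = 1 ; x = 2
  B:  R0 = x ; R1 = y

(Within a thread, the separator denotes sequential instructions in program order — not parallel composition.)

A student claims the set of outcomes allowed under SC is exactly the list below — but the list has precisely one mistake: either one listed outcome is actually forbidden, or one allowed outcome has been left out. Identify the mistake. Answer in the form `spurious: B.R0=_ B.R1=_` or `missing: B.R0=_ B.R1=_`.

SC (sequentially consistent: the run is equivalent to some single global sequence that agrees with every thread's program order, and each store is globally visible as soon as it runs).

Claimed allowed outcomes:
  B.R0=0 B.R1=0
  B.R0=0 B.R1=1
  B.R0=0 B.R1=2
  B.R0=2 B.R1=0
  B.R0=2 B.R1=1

outcome vector order: (B.R0,B.R1)
SC: 4 outcomes — {00, 01, 02, 21}
claimed∖SC = {20}

spurious: B.R0=2 B.R1=0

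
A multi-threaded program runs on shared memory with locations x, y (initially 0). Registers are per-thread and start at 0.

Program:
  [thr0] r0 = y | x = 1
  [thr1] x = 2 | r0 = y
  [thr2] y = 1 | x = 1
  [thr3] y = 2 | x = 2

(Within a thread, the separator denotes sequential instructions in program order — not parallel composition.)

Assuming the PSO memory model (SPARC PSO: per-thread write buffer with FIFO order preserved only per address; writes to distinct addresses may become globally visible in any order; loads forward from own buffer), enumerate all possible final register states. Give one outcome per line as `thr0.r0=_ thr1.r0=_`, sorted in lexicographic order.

thr0.r0=0 thr1.r0=0
thr0.r0=0 thr1.r0=1
thr0.r0=0 thr1.r0=2
thr0.r0=1 thr1.r0=0
thr0.r0=1 thr1.r0=1
thr0.r0=1 thr1.r0=2
thr0.r0=2 thr1.r0=0
thr0.r0=2 thr1.r0=1
thr0.r0=2 thr1.r0=2

outcome vector order: (thr0.r0,thr1.r0)
|PSO outcomes| = 9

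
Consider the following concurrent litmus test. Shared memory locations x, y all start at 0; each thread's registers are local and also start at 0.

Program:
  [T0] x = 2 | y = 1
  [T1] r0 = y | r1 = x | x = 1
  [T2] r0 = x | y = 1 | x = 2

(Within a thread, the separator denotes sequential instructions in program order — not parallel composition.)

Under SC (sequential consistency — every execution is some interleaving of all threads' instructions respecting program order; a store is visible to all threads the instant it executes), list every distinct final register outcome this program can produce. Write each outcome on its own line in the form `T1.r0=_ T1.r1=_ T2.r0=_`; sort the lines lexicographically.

T1.r0=0 T1.r1=0 T2.r0=0
T1.r0=0 T1.r1=0 T2.r0=1
T1.r0=0 T1.r1=0 T2.r0=2
T1.r0=0 T1.r1=2 T2.r0=0
T1.r0=0 T1.r1=2 T2.r0=1
T1.r0=0 T1.r1=2 T2.r0=2
T1.r0=1 T1.r1=0 T2.r0=0
T1.r0=1 T1.r1=2 T2.r0=0
T1.r0=1 T1.r1=2 T2.r0=1
T1.r0=1 T1.r1=2 T2.r0=2

outcome vector order: (T1.r0,T1.r1,T2.r0)
|SC outcomes| = 10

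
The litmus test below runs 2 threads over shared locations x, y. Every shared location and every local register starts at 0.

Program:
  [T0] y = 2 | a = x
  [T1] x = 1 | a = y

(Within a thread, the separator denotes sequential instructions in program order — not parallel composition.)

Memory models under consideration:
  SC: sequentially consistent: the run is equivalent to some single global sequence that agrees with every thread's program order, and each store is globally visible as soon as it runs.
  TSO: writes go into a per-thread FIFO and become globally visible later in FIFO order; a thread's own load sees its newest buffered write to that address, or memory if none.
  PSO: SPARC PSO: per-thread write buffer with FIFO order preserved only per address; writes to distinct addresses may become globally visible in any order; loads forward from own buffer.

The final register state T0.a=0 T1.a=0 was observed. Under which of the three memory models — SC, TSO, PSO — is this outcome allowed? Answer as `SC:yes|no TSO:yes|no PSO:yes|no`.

SC:no TSO:yes PSO:yes

outcome vector order: (T0.a,T1.a)
[SC] allowed = {02, 10, 12}
[TSO] allowed = {00, 02, 10, 12}
[PSO] allowed = {00, 02, 10, 12}
target 00 ∈ {TSO,PSO}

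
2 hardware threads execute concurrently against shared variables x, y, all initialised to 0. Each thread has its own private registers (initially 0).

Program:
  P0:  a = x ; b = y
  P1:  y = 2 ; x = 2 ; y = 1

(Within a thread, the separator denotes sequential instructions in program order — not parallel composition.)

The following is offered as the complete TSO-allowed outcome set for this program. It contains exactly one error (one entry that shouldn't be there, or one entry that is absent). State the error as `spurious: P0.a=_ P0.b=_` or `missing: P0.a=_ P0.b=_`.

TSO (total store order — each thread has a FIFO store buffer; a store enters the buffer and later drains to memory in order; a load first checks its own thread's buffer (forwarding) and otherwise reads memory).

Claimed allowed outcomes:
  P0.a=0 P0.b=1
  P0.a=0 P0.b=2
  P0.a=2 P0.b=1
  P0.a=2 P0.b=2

outcome vector order: (P0.a,P0.b)
TSO (5): <0 0> <0 1> <0 2> <2 1> <2 2>
TSO∖claimed = {<0 0>}

missing: P0.a=0 P0.b=0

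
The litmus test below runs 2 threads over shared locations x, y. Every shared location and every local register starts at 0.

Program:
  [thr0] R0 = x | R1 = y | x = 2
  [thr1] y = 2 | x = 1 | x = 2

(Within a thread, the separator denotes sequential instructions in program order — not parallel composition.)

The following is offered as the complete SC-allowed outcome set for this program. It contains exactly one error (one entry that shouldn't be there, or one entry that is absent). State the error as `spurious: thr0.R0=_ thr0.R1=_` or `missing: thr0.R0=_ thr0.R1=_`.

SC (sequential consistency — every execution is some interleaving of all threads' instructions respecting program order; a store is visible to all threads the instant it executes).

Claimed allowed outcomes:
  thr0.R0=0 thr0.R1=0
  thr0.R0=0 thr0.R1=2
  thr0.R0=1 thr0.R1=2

outcome vector order: (thr0.R0,thr0.R1)
SC: 4 outcomes — {00, 02, 12, 22}
SC∖claimed = {22}

missing: thr0.R0=2 thr0.R1=2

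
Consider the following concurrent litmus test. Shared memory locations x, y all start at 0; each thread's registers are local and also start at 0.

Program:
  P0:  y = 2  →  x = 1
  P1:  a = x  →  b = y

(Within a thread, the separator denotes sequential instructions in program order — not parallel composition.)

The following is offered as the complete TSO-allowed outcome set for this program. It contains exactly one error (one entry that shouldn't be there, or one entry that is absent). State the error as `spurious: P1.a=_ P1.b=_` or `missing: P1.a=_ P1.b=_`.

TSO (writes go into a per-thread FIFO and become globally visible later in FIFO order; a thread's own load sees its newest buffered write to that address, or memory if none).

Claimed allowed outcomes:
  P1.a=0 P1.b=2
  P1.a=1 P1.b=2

missing: P1.a=0 P1.b=0

outcome vector order: (P1.a,P1.b)
TSO: 3 outcomes — {<0 0>; <0 2>; <1 2>}
TSO∖claimed = {<0 0>}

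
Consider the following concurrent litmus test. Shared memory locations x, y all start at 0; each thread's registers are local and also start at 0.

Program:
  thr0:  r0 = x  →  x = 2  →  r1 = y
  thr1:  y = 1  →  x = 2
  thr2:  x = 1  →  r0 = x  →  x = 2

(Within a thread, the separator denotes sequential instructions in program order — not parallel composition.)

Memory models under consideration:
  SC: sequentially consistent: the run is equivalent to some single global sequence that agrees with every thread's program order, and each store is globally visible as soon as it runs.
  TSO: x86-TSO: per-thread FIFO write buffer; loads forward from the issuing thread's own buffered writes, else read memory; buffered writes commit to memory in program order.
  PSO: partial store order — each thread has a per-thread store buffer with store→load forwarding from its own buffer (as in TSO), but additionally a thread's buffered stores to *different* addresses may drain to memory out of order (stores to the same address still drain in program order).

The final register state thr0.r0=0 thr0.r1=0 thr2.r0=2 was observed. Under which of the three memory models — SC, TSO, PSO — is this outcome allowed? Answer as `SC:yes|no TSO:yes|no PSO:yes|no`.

SC:yes TSO:yes PSO:yes

outcome vector order: (thr0.r0,thr0.r1,thr2.r0)
SC: 11 outcomes — {001 002 011 012 101 102 111 112 201 211 212}
TSO: 11 outcomes — {001 002 011 012 101 102 111 112 201 211 212}
PSO: 12 outcomes — {001 002 011 012 101 102 111 112 201 202 211 212}
target 002 ∈ {SC,TSO,PSO}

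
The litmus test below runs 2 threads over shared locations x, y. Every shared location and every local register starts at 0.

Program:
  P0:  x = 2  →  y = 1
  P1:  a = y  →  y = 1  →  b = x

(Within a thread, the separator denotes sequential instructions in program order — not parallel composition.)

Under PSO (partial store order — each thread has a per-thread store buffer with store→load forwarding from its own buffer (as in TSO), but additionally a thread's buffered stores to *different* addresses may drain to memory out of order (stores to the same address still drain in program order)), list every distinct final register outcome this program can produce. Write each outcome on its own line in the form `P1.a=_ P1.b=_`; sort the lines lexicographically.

outcome vector order: (P1.a,P1.b)
|PSO outcomes| = 4

P1.a=0 P1.b=0
P1.a=0 P1.b=2
P1.a=1 P1.b=0
P1.a=1 P1.b=2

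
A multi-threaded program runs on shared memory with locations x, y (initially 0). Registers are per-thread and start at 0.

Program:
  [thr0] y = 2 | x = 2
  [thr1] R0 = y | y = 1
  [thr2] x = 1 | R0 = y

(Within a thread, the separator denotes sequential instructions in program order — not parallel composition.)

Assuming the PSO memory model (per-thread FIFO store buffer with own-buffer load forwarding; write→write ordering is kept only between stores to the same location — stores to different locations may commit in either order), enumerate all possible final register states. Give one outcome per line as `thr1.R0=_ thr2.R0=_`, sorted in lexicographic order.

outcome vector order: (thr1.R0,thr2.R0)
|PSO outcomes| = 6

thr1.R0=0 thr2.R0=0
thr1.R0=0 thr2.R0=1
thr1.R0=0 thr2.R0=2
thr1.R0=2 thr2.R0=0
thr1.R0=2 thr2.R0=1
thr1.R0=2 thr2.R0=2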